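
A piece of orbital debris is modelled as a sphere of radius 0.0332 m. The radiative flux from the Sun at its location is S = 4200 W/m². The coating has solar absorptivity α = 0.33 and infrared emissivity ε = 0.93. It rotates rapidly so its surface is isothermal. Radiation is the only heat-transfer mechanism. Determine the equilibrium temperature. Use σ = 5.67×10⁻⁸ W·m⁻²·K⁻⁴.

At equilibrium, absorbed power = emitted power.
Absorbing cross-section = πr² = 0.003463 m²; emitting surface = 4πr² = 0.01385 m² (ratio 4).
αS·A_cross = εσ·A_surf·T⁴  ⇒  T⁴ = αS/(ε·4σ).
T⁴ = 0.330·4200/(0.93·4·5.67×10⁻⁸) = 6.571×10⁹ K⁴.
T = (6.571×10⁹)^(1/4).

T ≈ 285 K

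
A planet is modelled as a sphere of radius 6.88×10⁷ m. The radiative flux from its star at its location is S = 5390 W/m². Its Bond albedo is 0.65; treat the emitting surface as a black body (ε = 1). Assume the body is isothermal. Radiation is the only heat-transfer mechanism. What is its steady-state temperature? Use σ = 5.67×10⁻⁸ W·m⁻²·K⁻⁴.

T ≈ 302 K

At equilibrium, absorbed power = emitted power.
Absorbing cross-section = πr² = 1.487×10¹⁶ m²; emitting surface = 4πr² = 5.948×10¹⁶ m² (ratio 4).
(1−a)S·A_cross = εσ·A_surf·T⁴  ⇒  T⁴ = (1−a)S/(4σ).
T⁴ = 0.350·5390/(4·5.67×10⁻⁸) = 8.318×10⁹ K⁴.
T = (8.318×10⁹)^(1/4).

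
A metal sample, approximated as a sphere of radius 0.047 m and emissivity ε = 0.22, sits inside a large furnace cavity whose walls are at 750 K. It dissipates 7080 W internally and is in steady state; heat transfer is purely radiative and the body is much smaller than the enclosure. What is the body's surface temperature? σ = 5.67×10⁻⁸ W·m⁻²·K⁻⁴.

For a small grey body in a large enclosure, net radiated power = εσA(T⁴ − T_w⁴).
Steady state: P = εσA(T⁴ − T_w⁴) with A = 4πr² = 0.02776 m².
T⁴ = P/(εσA) + T_w⁴ = 7080/(0.22·5.67×10⁻⁸·0.02776) + (750)⁴
    = 2.045×10¹³ + 3.164×10¹¹ = 2.076×10¹³ K⁴.

T ≈ 2130 K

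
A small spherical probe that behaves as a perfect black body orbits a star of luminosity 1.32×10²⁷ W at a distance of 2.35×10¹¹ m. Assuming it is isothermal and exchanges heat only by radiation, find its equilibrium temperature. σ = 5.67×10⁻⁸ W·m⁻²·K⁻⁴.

T ≈ 303 K

First find the stellar flux at distance d: S = L/(4πd²) = 1.32×10²⁷/(4π·(2.35×10¹¹)²) = 1902 W/m².
For an isothermal sphere, absorbed (1−a)S·πr² = emitted σ·4πr²·T⁴, so T⁴ = (1−a)S/(4σ).
T⁴ = 1.00·1902/(4·5.67×10⁻⁸) = 8.387×10⁹ K⁴.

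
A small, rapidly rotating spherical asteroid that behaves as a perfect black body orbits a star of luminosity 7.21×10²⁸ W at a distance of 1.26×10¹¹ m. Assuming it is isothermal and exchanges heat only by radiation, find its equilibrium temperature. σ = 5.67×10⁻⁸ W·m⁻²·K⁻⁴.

First find the stellar flux at distance d: S = L/(4πd²) = 7.21×10²⁸/(4π·(1.26×10¹¹)²) = 3.614×10⁵ W/m².
For an isothermal sphere, absorbed (1−a)S·πr² = emitted σ·4πr²·T⁴, so T⁴ = (1−a)S/(4σ).
T⁴ = 1.00·3.614×10⁵/(4·5.67×10⁻⁸) = 1.593×10¹² K⁴.

T ≈ 1120 K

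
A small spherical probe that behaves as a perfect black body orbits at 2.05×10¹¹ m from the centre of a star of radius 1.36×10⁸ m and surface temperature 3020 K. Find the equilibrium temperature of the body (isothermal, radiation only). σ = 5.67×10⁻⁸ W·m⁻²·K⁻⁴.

The star's surface emits σT_*⁴; at distance d the flux is S = σT_*⁴(R_*/d)².
S = 5.67×10⁻⁸·(3020)⁴·(1.36×10⁸/2.05×10¹¹)² = 2.076 W/m².
For an isothermal sphere T⁴ = (1−a)S/(4σ) = 9.152×10⁶ K⁴.

T ≈ 55.0 K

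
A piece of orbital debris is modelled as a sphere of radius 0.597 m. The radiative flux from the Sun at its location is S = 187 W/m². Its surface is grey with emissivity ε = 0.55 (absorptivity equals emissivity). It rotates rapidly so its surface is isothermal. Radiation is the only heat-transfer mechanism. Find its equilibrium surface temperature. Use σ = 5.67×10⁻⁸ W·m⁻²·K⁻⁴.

At equilibrium, absorbed power = emitted power.
Absorbing cross-section = πr² = 1.120 m²; emitting surface = 4πr² = 4.479 m² (ratio 4).
εS·A_cross = εσ·A_surf·T⁴  ⇒  T⁴ = S/(4σ)   (ε cancels).
T⁴ = 187/(4·5.67×10⁻⁸) = 8.245×10⁸ K⁴.
T = (8.245×10⁸)^(1/4).

T ≈ 169 K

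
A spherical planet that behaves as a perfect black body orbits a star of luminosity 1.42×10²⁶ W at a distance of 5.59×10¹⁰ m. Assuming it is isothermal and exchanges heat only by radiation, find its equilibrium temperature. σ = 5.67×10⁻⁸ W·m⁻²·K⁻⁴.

T ≈ 355 K

First find the stellar flux at distance d: S = L/(4πd²) = 1.42×10²⁶/(4π·(5.59×10¹⁰)²) = 3616 W/m².
For an isothermal sphere, absorbed (1−a)S·πr² = emitted σ·4πr²·T⁴, so T⁴ = (1−a)S/(4σ).
T⁴ = 1.00·3616/(4·5.67×10⁻⁸) = 1.594×10¹⁰ K⁴.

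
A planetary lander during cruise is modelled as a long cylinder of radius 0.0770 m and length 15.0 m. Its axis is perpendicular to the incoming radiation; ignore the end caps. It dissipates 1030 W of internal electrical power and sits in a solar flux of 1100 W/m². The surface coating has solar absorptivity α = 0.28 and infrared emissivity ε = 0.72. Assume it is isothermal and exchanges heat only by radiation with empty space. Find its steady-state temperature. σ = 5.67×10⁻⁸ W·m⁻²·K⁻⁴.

At steady state, absorbed solar power + internal power = radiated power.
Absorbed: α·S·A_cross = 0.28·1100·2.310 = 711.5 W (cross-section 2rL).
Total input = 711.5 + 1030 = 1741 W.
Radiated: εσ·A_surf·T⁴ with A_surf = 2πrL = 7.257 m².
T⁴ = 1741/(0.72·5.67×10⁻⁸·7.257) = 5.878×10⁹ K⁴.

T ≈ 277 K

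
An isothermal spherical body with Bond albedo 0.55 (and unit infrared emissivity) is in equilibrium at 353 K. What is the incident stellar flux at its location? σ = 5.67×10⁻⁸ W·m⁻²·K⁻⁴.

(1−a)S·πr² = σ·4πr²·T⁴ ⇒ S = 4σT⁴/(1−a).
S = 4·5.67×10⁻⁸·1.553×10¹⁰/0.450.

S ≈ 7830 W/m²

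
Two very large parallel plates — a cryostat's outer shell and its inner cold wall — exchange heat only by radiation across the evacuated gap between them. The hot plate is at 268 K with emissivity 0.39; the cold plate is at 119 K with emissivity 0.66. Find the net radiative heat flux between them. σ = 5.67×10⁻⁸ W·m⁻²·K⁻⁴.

For two infinite grey parallel plates, q = σ(T₁⁴ − T₂⁴)/(1/ε₁ + 1/ε₂ − 1).
T₁⁴ − T₂⁴ = 5.159×10⁹ − 2.005×10⁸ = 4.958×10⁹ K⁴.
1/ε₁ + 1/ε₂ − 1 = 2.564 + 1.515 − 1 = 3.079.
q = 5.67×10⁻⁸ × 4.958×10⁹ / 3.079.

q ≈ 91.3 W/m²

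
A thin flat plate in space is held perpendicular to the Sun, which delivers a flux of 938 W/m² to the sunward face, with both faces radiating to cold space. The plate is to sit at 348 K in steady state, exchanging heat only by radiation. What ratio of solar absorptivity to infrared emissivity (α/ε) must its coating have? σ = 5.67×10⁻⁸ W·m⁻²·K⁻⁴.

α/ε ≈ 1.77

Balance: αS·A = εσ·2A·T⁴ ⇒ α/ε = 2σT⁴/S.
α/ε = 2·5.67×10⁻⁸·(348)⁴/938 = 2·5.67×10⁻⁸·1.467×10¹⁰/938.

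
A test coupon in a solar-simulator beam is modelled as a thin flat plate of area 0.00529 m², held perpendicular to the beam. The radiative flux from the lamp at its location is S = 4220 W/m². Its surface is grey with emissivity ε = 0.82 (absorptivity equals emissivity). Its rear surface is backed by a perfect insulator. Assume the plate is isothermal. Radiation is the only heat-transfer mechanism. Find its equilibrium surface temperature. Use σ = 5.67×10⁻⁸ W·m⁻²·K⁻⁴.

T ≈ 522 K

At equilibrium, absorbed power = emitted power.
Absorbing cross-section = A = 0.005290 m²; emitting surface = A = 0.005290 m² (ratio 1).
εS·A_cross = εσ·A_surf·T⁴  ⇒  T⁴ = S/(1σ)   (ε cancels).
T⁴ = 4220/(1·5.67×10⁻⁸) = 7.443×10¹⁰ K⁴.
T = (7.443×10¹⁰)^(1/4).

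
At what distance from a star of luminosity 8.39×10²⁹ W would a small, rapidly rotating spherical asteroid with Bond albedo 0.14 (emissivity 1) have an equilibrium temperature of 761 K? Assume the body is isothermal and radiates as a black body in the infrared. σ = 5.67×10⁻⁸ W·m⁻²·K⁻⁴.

d ≈ 8.69×10¹¹ m

For an isothermal black-emitting sphere, (1−a)S·πr² = σ·4πr²·T⁴ ⇒ S = 4σT⁴/(1−a).
S = 4·5.67×10⁻⁸·(761)⁴/0.860 = 88450 W/m².
Flux falls as S = L/(4πd²), so d = √(L/(4πS)) = √(8.39×10²⁹/(4π·88450)).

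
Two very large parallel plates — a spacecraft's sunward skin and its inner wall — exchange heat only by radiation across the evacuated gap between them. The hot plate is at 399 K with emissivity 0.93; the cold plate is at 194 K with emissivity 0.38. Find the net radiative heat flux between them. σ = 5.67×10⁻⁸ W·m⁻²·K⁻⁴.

q ≈ 501 W/m²

For two infinite grey parallel plates, q = σ(T₁⁴ − T₂⁴)/(1/ε₁ + 1/ε₂ − 1).
T₁⁴ − T₂⁴ = 2.534×10¹⁰ − 1.416×10⁹ = 2.393×10¹⁰ K⁴.
1/ε₁ + 1/ε₂ − 1 = 1.075 + 2.632 − 1 = 2.707.
q = 5.67×10⁻⁸ × 2.393×10¹⁰ / 2.707.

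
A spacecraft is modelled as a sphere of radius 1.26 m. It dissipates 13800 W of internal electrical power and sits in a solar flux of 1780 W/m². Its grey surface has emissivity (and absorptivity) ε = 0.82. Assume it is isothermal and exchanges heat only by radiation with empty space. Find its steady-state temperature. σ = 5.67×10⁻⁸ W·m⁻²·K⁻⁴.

T ≈ 388 K

At steady state, absorbed solar power + internal power = radiated power.
Absorbed: α·S·A_cross = 0.82·1780·4.988 = 7280 W (cross-section πr²).
Total input = 7280 + 13800 = 21080 W.
Radiated: εσ·A_surf·T⁴ with A_surf = 4πr² = 19.95 m².
T⁴ = 21080/(0.82·5.67×10⁻⁸·19.95) = 2.273×10¹⁰ K⁴.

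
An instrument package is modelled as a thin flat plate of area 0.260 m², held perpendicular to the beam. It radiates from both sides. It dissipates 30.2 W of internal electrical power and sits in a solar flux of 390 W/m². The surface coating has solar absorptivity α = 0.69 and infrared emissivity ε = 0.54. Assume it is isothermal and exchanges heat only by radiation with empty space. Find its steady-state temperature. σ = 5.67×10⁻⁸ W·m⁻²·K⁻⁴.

At steady state, absorbed solar power + internal power = radiated power.
Absorbed: α·S·A_cross = 0.69·390·0.2600 = 69.97 W (cross-section A).
Total input = 69.97 + 30.2 = 100.2 W.
Radiated: εσ·A_surf·T⁴ with A_surf = 2A = 0.5200 m².
T⁴ = 100.2/(0.54·5.67×10⁻⁸·0.5200) = 6.291×10⁹ K⁴.

T ≈ 282 K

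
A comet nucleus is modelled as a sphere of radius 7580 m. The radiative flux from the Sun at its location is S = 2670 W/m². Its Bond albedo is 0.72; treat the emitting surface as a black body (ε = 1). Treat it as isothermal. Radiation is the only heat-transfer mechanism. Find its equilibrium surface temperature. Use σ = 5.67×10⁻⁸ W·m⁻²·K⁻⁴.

T ≈ 240 K

At equilibrium, absorbed power = emitted power.
Absorbing cross-section = πr² = 1.805×10⁸ m²; emitting surface = 4πr² = 7.220×10⁸ m² (ratio 4).
(1−a)S·A_cross = εσ·A_surf·T⁴  ⇒  T⁴ = (1−a)S/(4σ).
T⁴ = 0.280·2670/(4·5.67×10⁻⁸) = 3.296×10⁹ K⁴.
T = (3.296×10⁹)^(1/4).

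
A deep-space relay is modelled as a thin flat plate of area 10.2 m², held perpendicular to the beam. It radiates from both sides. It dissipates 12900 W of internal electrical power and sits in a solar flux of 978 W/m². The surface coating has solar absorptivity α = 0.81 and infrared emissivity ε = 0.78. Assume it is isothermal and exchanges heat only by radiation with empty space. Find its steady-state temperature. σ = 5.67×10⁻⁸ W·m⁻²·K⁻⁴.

T ≈ 391 K

At steady state, absorbed solar power + internal power = radiated power.
Absorbed: α·S·A_cross = 0.81·978·10.20 = 8080 W (cross-section A).
Total input = 8080 + 12900 = 20980 W.
Radiated: εσ·A_surf·T⁴ with A_surf = 2A = 20.40 m².
T⁴ = 20980/(0.78·5.67×10⁻⁸·20.40) = 2.325×10¹⁰ K⁴.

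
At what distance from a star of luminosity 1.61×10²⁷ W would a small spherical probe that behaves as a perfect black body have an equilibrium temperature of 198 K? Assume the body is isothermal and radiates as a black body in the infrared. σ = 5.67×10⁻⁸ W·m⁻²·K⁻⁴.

d ≈ 6.06×10¹¹ m

For an isothermal black-emitting sphere, (1−a)S·πr² = σ·4πr²·T⁴ ⇒ S = 4σT⁴/(1−a).
S = 4·5.67×10⁻⁸·(198)⁴/1.00 = 348.6 W/m².
Flux falls as S = L/(4πd²), so d = √(L/(4πS)) = √(1.61×10²⁷/(4π·348.6)).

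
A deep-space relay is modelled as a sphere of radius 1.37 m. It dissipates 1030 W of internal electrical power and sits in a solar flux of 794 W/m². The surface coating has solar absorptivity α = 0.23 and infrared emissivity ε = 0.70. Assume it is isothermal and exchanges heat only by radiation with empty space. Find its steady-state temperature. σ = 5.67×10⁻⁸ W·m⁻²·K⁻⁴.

T ≈ 218 K

At steady state, absorbed solar power + internal power = radiated power.
Absorbed: α·S·A_cross = 0.23·794·5.896 = 1077 W (cross-section πr²).
Total input = 1077 + 1030 = 2107 W.
Radiated: εσ·A_surf·T⁴ with A_surf = 4πr² = 23.59 m².
T⁴ = 2107/(0.70·5.67×10⁻⁸·23.59) = 2.251×10⁹ K⁴.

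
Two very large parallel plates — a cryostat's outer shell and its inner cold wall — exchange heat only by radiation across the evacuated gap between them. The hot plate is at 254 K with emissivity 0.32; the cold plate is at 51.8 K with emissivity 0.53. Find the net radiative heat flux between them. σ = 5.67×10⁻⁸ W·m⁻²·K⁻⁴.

For two infinite grey parallel plates, q = σ(T₁⁴ − T₂⁴)/(1/ε₁ + 1/ε₂ − 1).
T₁⁴ − T₂⁴ = 4.162×10⁹ − 7.200×10⁶ = 4.155×10⁹ K⁴.
1/ε₁ + 1/ε₂ − 1 = 3.125 + 1.887 − 1 = 4.012.
q = 5.67×10⁻⁸ × 4.155×10⁹ / 4.012.

q ≈ 58.7 W/m²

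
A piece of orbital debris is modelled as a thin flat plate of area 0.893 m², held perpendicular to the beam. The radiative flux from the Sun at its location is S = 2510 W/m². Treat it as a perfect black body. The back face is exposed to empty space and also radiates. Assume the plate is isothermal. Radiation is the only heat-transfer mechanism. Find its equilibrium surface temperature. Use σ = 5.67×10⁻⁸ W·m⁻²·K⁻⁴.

T ≈ 386 K

At equilibrium, absorbed power = emitted power.
Absorbing cross-section = A = 0.8930 m²; emitting surface = 2A = 1.786 m² (ratio 2).
S·A_cross = εσ·A_surf·T⁴  ⇒  T⁴ = S/(2σ).
T⁴ = 1.00·2510/(2·5.67×10⁻⁸) = 2.213×10¹⁰ K⁴.
T = (2.213×10¹⁰)^(1/4).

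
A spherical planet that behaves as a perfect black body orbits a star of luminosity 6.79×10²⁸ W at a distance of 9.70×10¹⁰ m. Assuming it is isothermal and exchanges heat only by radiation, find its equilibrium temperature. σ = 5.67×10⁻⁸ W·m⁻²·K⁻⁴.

First find the stellar flux at distance d: S = L/(4πd²) = 6.79×10²⁸/(4π·(9.70×10¹⁰)²) = 5.743×10⁵ W/m².
For an isothermal sphere, absorbed (1−a)S·πr² = emitted σ·4πr²·T⁴, so T⁴ = (1−a)S/(4σ).
T⁴ = 1.00·5.743×10⁵/(4·5.67×10⁻⁸) = 2.532×10¹² K⁴.

T ≈ 1260 K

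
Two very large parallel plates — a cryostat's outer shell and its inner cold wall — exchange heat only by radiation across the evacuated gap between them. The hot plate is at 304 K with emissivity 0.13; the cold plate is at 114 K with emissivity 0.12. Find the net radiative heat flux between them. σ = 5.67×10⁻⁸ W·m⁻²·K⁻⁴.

For two infinite grey parallel plates, q = σ(T₁⁴ − T₂⁴)/(1/ε₁ + 1/ε₂ − 1).
T₁⁴ − T₂⁴ = 8.541×10⁹ − 1.689×10⁸ = 8.372×10⁹ K⁴.
1/ε₁ + 1/ε₂ − 1 = 7.692 + 8.333 − 1 = 15.03.
q = 5.67×10⁻⁸ × 8.372×10⁹ / 15.03.

q ≈ 31.6 W/m²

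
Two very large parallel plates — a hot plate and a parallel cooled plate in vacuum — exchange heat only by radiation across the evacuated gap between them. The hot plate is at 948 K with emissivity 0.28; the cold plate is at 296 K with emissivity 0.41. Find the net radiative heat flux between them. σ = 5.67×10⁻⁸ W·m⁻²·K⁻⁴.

q ≈ 9050 W/m²

For two infinite grey parallel plates, q = σ(T₁⁴ − T₂⁴)/(1/ε₁ + 1/ε₂ − 1).
T₁⁴ − T₂⁴ = 8.077×10¹¹ − 7.677×10⁹ = 8.000×10¹¹ K⁴.
1/ε₁ + 1/ε₂ − 1 = 3.571 + 2.439 − 1 = 5.010.
q = 5.67×10⁻⁸ × 8.000×10¹¹ / 5.010.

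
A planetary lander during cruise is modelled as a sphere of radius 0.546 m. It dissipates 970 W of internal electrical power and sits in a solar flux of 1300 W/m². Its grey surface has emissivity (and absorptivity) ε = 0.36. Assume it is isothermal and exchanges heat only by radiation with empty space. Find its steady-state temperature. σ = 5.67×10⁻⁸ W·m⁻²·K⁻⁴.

T ≈ 368 K

At steady state, absorbed solar power + internal power = radiated power.
Absorbed: α·S·A_cross = 0.36·1300·0.9366 = 438.3 W (cross-section πr²).
Total input = 438.3 + 970 = 1408 W.
Radiated: εσ·A_surf·T⁴ with A_surf = 4πr² = 3.746 m².
T⁴ = 1408/(0.36·5.67×10⁻⁸·3.746) = 1.842×10¹⁰ K⁴.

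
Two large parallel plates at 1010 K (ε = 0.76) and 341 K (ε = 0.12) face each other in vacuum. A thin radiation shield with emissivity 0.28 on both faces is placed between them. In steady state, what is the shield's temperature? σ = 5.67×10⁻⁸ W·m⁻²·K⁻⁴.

In steady state the net flux on the hot side equals that on the cold side.
σ(T₁⁴−T_s⁴)/D₁ = σ(T_s⁴−T₂⁴)/D₂, with D₁ = 1/ε₁+1/ε_s−1 = 3.887, D₂ = 1/ε_s+1/ε₂−1 = 10.90.
Solve for T_s⁴: T_s⁴ = (D₂·T₁⁴ + D₁·T₂⁴)/(D₁+D₂) = 7.707×10¹¹ K⁴.

T_s ≈ 937 K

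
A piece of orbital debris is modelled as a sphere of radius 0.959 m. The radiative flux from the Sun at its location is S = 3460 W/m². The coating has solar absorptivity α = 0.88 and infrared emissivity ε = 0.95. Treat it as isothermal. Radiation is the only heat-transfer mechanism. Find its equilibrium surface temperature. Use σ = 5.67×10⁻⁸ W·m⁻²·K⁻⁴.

T ≈ 345 K

At equilibrium, absorbed power = emitted power.
Absorbing cross-section = πr² = 2.889 m²; emitting surface = 4πr² = 11.56 m² (ratio 4).
αS·A_cross = εσ·A_surf·T⁴  ⇒  T⁴ = αS/(ε·4σ).
T⁴ = 0.880·3460/(0.95·4·5.67×10⁻⁸) = 1.413×10¹⁰ K⁴.
T = (1.413×10¹⁰)^(1/4).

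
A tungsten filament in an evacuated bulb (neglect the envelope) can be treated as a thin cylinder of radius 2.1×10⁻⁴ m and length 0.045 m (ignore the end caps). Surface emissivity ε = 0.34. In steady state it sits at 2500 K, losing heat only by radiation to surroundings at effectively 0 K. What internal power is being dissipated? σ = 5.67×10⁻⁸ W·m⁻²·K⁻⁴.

P ≈ 44.7 W

Steady state: P = εσA T⁴.
A = 2πrL = 5.938×10⁻⁵ m²; T⁴ = (2500)⁴ = 3.906×10¹³ K⁴.
P = 0.34 × 5.67×10⁻⁸ × 5.938×10⁻⁵ × 3.906×10¹³.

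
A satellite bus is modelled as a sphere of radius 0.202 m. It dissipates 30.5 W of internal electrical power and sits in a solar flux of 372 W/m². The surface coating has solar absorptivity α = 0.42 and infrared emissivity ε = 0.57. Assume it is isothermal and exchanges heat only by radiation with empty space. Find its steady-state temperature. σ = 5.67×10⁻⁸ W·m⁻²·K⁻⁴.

At steady state, absorbed solar power + internal power = radiated power.
Absorbed: α·S·A_cross = 0.42·372·0.1282 = 20.03 W (cross-section πr²).
Total input = 20.03 + 30.5 = 50.53 W.
Radiated: εσ·A_surf·T⁴ with A_surf = 4πr² = 0.5128 m².
T⁴ = 50.53/(0.57·5.67×10⁻⁸·0.5128) = 3.049×10⁹ K⁴.

T ≈ 235 K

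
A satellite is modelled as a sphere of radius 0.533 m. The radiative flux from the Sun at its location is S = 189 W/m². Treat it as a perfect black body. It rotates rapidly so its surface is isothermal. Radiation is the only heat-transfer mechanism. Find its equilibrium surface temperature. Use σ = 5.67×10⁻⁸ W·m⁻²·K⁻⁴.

At equilibrium, absorbed power = emitted power.
Absorbing cross-section = πr² = 0.8925 m²; emitting surface = 4πr² = 3.570 m² (ratio 4).
S·A_cross = εσ·A_surf·T⁴  ⇒  T⁴ = S/(4σ).
T⁴ = 1.00·189/(4·5.67×10⁻⁸) = 8.333×10⁸ K⁴.
T = (8.333×10⁸)^(1/4).

T ≈ 170 K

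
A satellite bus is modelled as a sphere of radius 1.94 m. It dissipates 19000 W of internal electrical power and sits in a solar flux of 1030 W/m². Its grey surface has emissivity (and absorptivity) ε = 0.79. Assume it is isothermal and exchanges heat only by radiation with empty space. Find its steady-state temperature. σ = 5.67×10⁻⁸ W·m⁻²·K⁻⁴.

At steady state, absorbed solar power + internal power = radiated power.
Absorbed: α·S·A_cross = 0.79·1030·11.82 = 9621 W (cross-section πr²).
Total input = 9621 + 19000 = 28620 W.
Radiated: εσ·A_surf·T⁴ with A_surf = 4πr² = 47.29 m².
T⁴ = 28620/(0.79·5.67×10⁻⁸·47.29) = 1.351×10¹⁰ K⁴.

T ≈ 341 K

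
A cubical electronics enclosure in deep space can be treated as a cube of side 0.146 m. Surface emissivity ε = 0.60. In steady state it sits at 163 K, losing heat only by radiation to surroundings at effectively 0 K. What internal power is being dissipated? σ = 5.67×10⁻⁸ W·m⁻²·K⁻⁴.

P ≈ 3.07 W

Steady state: P = εσA T⁴.
A = 6L² = 0.1279 m²; T⁴ = (163)⁴ = 7.059×10⁸ K⁴.
P = 0.60 × 5.67×10⁻⁸ × 0.1279 × 7.059×10⁸.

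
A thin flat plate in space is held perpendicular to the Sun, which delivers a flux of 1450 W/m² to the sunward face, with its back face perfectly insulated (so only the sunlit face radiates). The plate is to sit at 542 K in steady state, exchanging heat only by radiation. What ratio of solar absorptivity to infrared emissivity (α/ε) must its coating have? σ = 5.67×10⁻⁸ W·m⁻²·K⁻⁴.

Balance: αS·A = εσ·1A·T⁴ ⇒ α/ε = σT⁴/S.
α/ε = 5.67×10⁻⁸·(542)⁴/1450 = 5.67×10⁻⁸·8.630×10¹⁰/1450.

α/ε ≈ 3.37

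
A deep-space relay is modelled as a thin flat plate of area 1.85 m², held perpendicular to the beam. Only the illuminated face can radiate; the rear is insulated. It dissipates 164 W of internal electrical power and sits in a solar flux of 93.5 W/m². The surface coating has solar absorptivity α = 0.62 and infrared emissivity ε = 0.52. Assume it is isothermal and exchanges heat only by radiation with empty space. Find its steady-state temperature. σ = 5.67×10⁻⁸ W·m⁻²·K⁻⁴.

At steady state, absorbed solar power + internal power = radiated power.
Absorbed: α·S·A_cross = 0.62·93.5·1.850 = 107.2 W (cross-section A).
Total input = 107.2 + 164 = 271.2 W.
Radiated: εσ·A_surf·T⁴ with A_surf = A = 1.850 m².
T⁴ = 271.2/(0.52·5.67×10⁻⁸·1.850) = 4.973×10⁹ K⁴.

T ≈ 266 K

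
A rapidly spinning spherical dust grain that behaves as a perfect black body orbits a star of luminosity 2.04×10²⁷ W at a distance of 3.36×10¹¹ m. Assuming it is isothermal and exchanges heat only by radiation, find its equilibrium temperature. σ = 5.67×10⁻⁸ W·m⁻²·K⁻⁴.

T ≈ 282 K

First find the stellar flux at distance d: S = L/(4πd²) = 2.04×10²⁷/(4π·(3.36×10¹¹)²) = 1438 W/m².
For an isothermal sphere, absorbed (1−a)S·πr² = emitted σ·4πr²·T⁴, so T⁴ = (1−a)S/(4σ).
T⁴ = 1.00·1438/(4·5.67×10⁻⁸) = 6.340×10⁹ K⁴.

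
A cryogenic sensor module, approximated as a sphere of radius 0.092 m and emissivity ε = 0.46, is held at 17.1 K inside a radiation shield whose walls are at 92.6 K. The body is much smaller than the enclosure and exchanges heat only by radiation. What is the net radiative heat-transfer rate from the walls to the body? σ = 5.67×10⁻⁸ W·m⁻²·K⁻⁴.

For a small grey body in a large enclosure: P_net = εσA(T_body⁴ − T_wall⁴).
A = 4πr² = 0.1064 m²; T_body⁴ − T_wall⁴ = 85500 − 7.353×10⁷ = -7.344×10⁷ K⁴.
|P_net| = 0.46·5.67×10⁻⁸·0.1064·7.344×10⁷.

P_net ≈ 0.204 W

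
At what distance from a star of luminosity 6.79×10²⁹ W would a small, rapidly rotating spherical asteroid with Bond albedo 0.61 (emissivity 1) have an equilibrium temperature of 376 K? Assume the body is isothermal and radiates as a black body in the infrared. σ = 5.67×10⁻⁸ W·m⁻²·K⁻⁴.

For an isothermal black-emitting sphere, (1−a)S·πr² = σ·4πr²·T⁴ ⇒ S = 4σT⁴/(1−a).
S = 4·5.67×10⁻⁸·(376)⁴/0.390 = 11620 W/m².
Flux falls as S = L/(4πd²), so d = √(L/(4πS)) = √(6.79×10²⁹/(4π·11620)).

d ≈ 2.16×10¹² m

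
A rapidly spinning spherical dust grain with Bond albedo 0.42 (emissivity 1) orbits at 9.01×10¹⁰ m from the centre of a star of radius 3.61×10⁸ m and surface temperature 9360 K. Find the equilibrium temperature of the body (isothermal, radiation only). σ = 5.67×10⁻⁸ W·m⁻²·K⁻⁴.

T ≈ 366 K

The star's surface emits σT_*⁴; at distance d the flux is S = σT_*⁴(R_*/d)².
S = 5.67×10⁻⁸·(9360)⁴·(3.61×10⁸/9.01×10¹⁰)² = 6986 W/m².
For an isothermal sphere T⁴ = (1−a)S/(4σ) = 1.787×10¹⁰ K⁴.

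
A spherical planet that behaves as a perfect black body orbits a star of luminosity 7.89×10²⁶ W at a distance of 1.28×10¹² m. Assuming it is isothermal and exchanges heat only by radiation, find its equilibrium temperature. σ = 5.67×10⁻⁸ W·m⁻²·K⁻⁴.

First find the stellar flux at distance d: S = L/(4πd²) = 7.89×10²⁶/(4π·(1.28×10¹²)²) = 38.32 W/m².
For an isothermal sphere, absorbed (1−a)S·πr² = emitted σ·4πr²·T⁴, so T⁴ = (1−a)S/(4σ).
T⁴ = 1.00·38.32/(4·5.67×10⁻⁸) = 1.690×10⁸ K⁴.

T ≈ 114 K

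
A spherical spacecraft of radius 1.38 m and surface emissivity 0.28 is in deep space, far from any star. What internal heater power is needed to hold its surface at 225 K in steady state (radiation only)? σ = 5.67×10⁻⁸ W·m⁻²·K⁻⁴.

P ≈ 974 W

P = εσ·4πr²·T⁴.
4πr² = 23.93 m²; T⁴ = 2.563×10⁹ K⁴.
P = 0.28·5.67×10⁻⁸·23.93·2.563×10⁹.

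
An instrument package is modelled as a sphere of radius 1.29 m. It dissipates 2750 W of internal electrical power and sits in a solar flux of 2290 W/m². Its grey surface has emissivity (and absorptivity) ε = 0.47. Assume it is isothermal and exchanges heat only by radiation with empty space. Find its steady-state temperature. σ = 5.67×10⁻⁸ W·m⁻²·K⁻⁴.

At steady state, absorbed solar power + internal power = radiated power.
Absorbed: α·S·A_cross = 0.47·2290·5.228 = 5627 W (cross-section πr²).
Total input = 5627 + 2750 = 8377 W.
Radiated: εσ·A_surf·T⁴ with A_surf = 4πr² = 20.91 m².
T⁴ = 8377/(0.47·5.67×10⁻⁸·20.91) = 1.503×10¹⁰ K⁴.

T ≈ 350 K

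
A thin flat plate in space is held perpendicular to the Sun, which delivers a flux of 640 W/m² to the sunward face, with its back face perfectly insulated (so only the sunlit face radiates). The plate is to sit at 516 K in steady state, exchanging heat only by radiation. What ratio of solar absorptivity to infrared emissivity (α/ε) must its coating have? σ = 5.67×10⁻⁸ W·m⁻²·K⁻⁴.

α/ε ≈ 6.28

Balance: αS·A = εσ·1A·T⁴ ⇒ α/ε = σT⁴/S.
α/ε = 5.67×10⁻⁸·(516)⁴/640 = 5.67×10⁻⁸·7.089×10¹⁰/640.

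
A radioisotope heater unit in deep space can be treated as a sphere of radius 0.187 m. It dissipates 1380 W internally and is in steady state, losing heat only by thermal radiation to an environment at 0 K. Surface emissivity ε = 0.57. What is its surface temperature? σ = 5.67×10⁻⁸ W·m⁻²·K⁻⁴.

Steady state: internal power = radiated power, P = εσA T⁴.
Radiating area A = 4πr² = 0.4394 m².
T⁴ = P/(εσA) = 1380/(0.57·5.67×10⁻⁸·0.4394) = 9.717×10¹⁰ K⁴.
T = (9.717×10¹⁰)^(1/4).

T ≈ 558 K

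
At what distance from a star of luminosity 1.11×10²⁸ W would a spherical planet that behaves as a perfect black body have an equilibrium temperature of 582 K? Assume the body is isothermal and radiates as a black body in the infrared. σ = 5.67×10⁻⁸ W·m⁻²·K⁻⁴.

d ≈ 1.84×10¹¹ m

For an isothermal black-emitting sphere, (1−a)S·πr² = σ·4πr²·T⁴ ⇒ S = 4σT⁴/(1−a).
S = 4·5.67×10⁻⁸·(582)⁴/1.00 = 26020 W/m².
Flux falls as S = L/(4πd²), so d = √(L/(4πS)) = √(1.11×10²⁸/(4π·26020)).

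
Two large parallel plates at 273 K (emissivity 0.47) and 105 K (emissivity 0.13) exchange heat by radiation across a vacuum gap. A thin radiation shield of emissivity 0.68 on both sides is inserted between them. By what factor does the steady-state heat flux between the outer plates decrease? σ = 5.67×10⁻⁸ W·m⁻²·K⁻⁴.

Without shield: q₀ = σΔ(T⁴)/(1/ε₁+1/ε₂−1) with denominator 8.820.
With shield the two gaps are in series; the resistances add: (1/ε₁+1/ε_s−1)+(1/ε_s+1/ε₂−1) = 2.598+8.163 = 10.76.
Heat-flux ratio q₀/q = 10.76/8.820.

factor ≈ 1.22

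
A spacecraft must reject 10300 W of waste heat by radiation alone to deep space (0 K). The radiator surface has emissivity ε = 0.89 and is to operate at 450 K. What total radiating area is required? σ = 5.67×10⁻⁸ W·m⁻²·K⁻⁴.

P = εσA T⁴ ⇒ A = P/(εσT⁴).
T⁴ = 4.101×10¹⁰ K⁴.
A = 10300/(0.89 × 5.67×10⁻⁸ × 4.101×10¹⁰).

A ≈ 4.98 m²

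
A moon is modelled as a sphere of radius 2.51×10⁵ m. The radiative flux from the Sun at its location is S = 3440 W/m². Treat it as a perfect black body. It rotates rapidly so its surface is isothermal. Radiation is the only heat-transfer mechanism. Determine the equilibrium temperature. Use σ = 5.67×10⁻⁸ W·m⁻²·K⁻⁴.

T ≈ 351 K

At equilibrium, absorbed power = emitted power.
Absorbing cross-section = πr² = 1.979×10¹¹ m²; emitting surface = 4πr² = 7.917×10¹¹ m² (ratio 4).
S·A_cross = εσ·A_surf·T⁴  ⇒  T⁴ = S/(4σ).
T⁴ = 1.00·3440/(4·5.67×10⁻⁸) = 1.517×10¹⁰ K⁴.
T = (1.517×10¹⁰)^(1/4).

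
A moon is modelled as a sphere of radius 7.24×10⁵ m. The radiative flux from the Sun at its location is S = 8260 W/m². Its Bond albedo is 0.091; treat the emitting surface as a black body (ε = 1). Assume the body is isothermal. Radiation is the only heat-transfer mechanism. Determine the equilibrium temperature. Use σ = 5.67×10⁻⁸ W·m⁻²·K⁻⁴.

T ≈ 427 K

At equilibrium, absorbed power = emitted power.
Absorbing cross-section = πr² = 1.647×10¹² m²; emitting surface = 4πr² = 6.587×10¹² m² (ratio 4).
(1−a)S·A_cross = εσ·A_surf·T⁴  ⇒  T⁴ = (1−a)S/(4σ).
T⁴ = 0.909·8260/(4·5.67×10⁻⁸) = 3.311×10¹⁰ K⁴.
T = (3.311×10¹⁰)^(1/4).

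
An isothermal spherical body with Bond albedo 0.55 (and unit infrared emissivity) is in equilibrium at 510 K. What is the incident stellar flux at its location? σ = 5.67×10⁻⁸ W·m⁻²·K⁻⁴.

(1−a)S·πr² = σ·4πr²·T⁴ ⇒ S = 4σT⁴/(1−a).
S = 4·5.67×10⁻⁸·6.765×10¹⁰/0.450.

S ≈ 34100 W/m²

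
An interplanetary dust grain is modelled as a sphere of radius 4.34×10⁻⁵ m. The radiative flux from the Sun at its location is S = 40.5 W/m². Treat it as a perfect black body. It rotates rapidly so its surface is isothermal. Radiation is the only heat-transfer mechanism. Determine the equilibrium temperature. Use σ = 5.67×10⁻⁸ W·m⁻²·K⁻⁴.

T ≈ 116 K

At equilibrium, absorbed power = emitted power.
Absorbing cross-section = πr² = 5.917×10⁻⁹ m²; emitting surface = 4πr² = 2.367×10⁻⁸ m² (ratio 4).
S·A_cross = εσ·A_surf·T⁴  ⇒  T⁴ = S/(4σ).
T⁴ = 1.00·40.5/(4·5.67×10⁻⁸) = 1.786×10⁸ K⁴.
T = (1.786×10⁸)^(1/4).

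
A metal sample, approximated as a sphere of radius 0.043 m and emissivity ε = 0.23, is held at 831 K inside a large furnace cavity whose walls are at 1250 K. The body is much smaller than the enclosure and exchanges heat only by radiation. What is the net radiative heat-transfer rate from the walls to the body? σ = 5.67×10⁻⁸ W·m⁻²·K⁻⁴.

For a small grey body in a large enclosure: P_net = εσA(T_body⁴ − T_wall⁴).
A = 4πr² = 0.02324 m²; T_body⁴ − T_wall⁴ = 4.769×10¹¹ − 2.441×10¹² = -1.965×10¹² K⁴.
|P_net| = 0.23·5.67×10⁻⁸·0.02324·1.965×10¹².

P_net ≈ 595 W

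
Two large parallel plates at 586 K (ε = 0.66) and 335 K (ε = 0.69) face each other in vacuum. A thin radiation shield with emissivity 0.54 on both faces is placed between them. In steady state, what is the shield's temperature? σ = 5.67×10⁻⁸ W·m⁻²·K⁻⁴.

In steady state the net flux on the hot side equals that on the cold side.
σ(T₁⁴−T_s⁴)/D₁ = σ(T_s⁴−T₂⁴)/D₂, with D₁ = 1/ε₁+1/ε_s−1 = 2.367, D₂ = 1/ε_s+1/ε₂−1 = 2.301.
Solve for T_s⁴: T_s⁴ = (D₂·T₁⁴ + D₁·T₂⁴)/(D₁+D₂) = 6.451×10¹⁰ K⁴.

T_s ≈ 504 K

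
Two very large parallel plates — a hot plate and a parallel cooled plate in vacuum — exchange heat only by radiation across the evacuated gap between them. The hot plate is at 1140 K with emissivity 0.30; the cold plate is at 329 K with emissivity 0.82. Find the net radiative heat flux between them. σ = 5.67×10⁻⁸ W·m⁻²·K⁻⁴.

For two infinite grey parallel plates, q = σ(T₁⁴ − T₂⁴)/(1/ε₁ + 1/ε₂ − 1).
T₁⁴ − T₂⁴ = 1.689×10¹² − 1.172×10¹⁰ = 1.677×10¹² K⁴.
1/ε₁ + 1/ε₂ − 1 = 3.333 + 1.220 − 1 = 3.553.
q = 5.67×10⁻⁸ × 1.677×10¹² / 3.553.

q ≈ 26800 W/m²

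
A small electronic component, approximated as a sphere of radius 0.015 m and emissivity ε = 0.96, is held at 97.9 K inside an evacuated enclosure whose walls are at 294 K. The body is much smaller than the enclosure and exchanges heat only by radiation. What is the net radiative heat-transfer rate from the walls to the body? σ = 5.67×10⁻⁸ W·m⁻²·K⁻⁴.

For a small grey body in a large enclosure: P_net = εσA(T_body⁴ − T_wall⁴).
A = 4πr² = 0.002827 m²; T_body⁴ − T_wall⁴ = 9.186×10⁷ − 7.471×10⁹ = -7.379×10⁹ K⁴.
|P_net| = 0.96·5.67×10⁻⁸·0.002827·7.379×10⁹.

P_net ≈ 1.14 W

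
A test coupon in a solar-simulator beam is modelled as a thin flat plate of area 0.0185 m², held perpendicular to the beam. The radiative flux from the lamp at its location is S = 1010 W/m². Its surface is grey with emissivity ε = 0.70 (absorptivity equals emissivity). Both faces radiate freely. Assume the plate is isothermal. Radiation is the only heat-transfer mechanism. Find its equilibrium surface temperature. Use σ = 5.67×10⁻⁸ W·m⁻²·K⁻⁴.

At equilibrium, absorbed power = emitted power.
Absorbing cross-section = A = 0.01850 m²; emitting surface = 2A = 0.03700 m² (ratio 2).
εS·A_cross = εσ·A_surf·T⁴  ⇒  T⁴ = S/(2σ)   (ε cancels).
T⁴ = 1010/(2·5.67×10⁻⁸) = 8.907×10⁹ K⁴.
T = (8.907×10⁹)^(1/4).

T ≈ 307 K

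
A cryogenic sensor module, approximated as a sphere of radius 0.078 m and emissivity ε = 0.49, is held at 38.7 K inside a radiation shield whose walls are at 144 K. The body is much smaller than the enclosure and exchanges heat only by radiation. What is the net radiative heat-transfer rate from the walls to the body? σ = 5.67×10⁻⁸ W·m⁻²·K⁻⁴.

For a small grey body in a large enclosure: P_net = εσA(T_body⁴ − T_wall⁴).
A = 4πr² = 0.07645 m²; T_body⁴ − T_wall⁴ = 2.243×10⁶ − 4.300×10⁸ = -4.277×10⁸ K⁴.
|P_net| = 0.49·5.67×10⁻⁸·0.07645·4.277×10⁸.

P_net ≈ 0.909 W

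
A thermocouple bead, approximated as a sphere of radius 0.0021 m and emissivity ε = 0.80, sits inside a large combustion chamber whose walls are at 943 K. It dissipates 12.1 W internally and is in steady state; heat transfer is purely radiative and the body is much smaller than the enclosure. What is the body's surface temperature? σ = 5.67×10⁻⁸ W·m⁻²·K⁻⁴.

For a small grey body in a large enclosure, net radiated power = εσA(T⁴ − T_w⁴).
Steady state: P = εσA(T⁴ − T_w⁴) with A = 4πr² = 5.542×10⁻⁵ m².
T⁴ = P/(εσA) + T_w⁴ = 12.1/(0.80·5.67×10⁻⁸·5.542×10⁻⁵) + (943)⁴
    = 4.814×10¹² + 7.908×10¹¹ = 5.604×10¹² K⁴.

T ≈ 1540 K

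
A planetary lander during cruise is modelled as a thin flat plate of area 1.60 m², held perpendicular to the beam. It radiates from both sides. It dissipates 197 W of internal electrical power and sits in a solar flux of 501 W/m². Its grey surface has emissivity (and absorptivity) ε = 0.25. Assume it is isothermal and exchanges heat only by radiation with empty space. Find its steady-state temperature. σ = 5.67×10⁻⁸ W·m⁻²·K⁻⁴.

T ≈ 306 K

At steady state, absorbed solar power + internal power = radiated power.
Absorbed: α·S·A_cross = 0.25·501·1.600 = 200.4 W (cross-section A).
Total input = 200.4 + 197 = 397.4 W.
Radiated: εσ·A_surf·T⁴ with A_surf = 2A = 3.200 m².
T⁴ = 397.4/(0.25·5.67×10⁻⁸·3.200) = 8.761×10⁹ K⁴.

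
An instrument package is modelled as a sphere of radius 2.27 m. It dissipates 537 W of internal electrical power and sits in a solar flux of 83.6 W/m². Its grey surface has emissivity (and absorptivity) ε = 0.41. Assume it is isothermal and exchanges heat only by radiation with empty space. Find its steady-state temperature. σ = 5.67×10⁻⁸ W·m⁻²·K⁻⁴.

At steady state, absorbed solar power + internal power = radiated power.
Absorbed: α·S·A_cross = 0.41·83.6·16.19 = 554.9 W (cross-section πr²).
Total input = 554.9 + 537 = 1092 W.
Radiated: εσ·A_surf·T⁴ with A_surf = 4πr² = 64.75 m².
T⁴ = 1092/(0.41·5.67×10⁻⁸·64.75) = 7.253×10⁸ K⁴.

T ≈ 164 K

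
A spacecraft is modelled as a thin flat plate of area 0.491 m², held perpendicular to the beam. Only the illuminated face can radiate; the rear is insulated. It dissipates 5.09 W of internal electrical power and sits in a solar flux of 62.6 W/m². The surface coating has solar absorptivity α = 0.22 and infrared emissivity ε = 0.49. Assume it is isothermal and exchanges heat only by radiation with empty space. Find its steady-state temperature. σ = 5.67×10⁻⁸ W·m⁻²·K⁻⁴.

T ≈ 172 K

At steady state, absorbed solar power + internal power = radiated power.
Absorbed: α·S·A_cross = 0.22·62.6·0.4910 = 6.762 W (cross-section A).
Total input = 6.762 + 5.09 = 11.85 W.
Radiated: εσ·A_surf·T⁴ with A_surf = A = 0.4910 m².
T⁴ = 11.85/(0.49·5.67×10⁻⁸·0.4910) = 8.688×10⁸ K⁴.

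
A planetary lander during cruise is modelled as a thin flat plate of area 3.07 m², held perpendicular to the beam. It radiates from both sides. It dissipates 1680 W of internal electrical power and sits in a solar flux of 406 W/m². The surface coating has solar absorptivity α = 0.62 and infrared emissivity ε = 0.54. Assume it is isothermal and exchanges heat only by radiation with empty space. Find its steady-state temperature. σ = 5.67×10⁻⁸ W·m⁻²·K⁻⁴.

T ≈ 338 K

At steady state, absorbed solar power + internal power = radiated power.
Absorbed: α·S·A_cross = 0.62·406·3.070 = 772.8 W (cross-section A).
Total input = 772.8 + 1680 = 2453 W.
Radiated: εσ·A_surf·T⁴ with A_surf = 2A = 6.140 m².
T⁴ = 2453/(0.54·5.67×10⁻⁸·6.140) = 1.305×10¹⁰ K⁴.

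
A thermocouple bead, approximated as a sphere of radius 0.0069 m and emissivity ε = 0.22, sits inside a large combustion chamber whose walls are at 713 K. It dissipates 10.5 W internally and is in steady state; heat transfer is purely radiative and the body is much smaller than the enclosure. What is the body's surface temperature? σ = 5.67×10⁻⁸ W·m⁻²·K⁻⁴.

For a small grey body in a large enclosure, net radiated power = εσA(T⁴ − T_w⁴).
Steady state: P = εσA(T⁴ − T_w⁴) with A = 4πr² = 5.983×10⁻⁴ m².
T⁴ = P/(εσA) + T_w⁴ = 10.5/(0.22·5.67×10⁻⁸·5.983×10⁻⁴) + (713)⁴
    = 1.407×10¹² + 2.584×10¹¹ = 1.665×10¹² K⁴.

T ≈ 1140 K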